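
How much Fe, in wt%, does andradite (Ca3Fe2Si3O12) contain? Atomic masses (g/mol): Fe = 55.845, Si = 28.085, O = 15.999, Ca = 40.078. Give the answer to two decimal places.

Formula mass = 3·40.078 + 2·55.845 + 3·28.085 + 12·15.999 = 508.167 g/mol, of which 111.690 g is Fe.
So Fe makes up 111.690/508.167 = 0.2198 of the mass, i.e. 21.98%.

21.98 wt%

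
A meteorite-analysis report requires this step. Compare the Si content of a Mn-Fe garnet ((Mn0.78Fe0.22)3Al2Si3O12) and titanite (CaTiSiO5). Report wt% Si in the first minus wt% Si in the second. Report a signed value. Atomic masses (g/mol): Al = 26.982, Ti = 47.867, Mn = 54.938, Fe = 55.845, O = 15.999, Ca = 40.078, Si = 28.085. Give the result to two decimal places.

First mineral: 84.255 g Si in 495.620 g formula = 17.00 wt% Si.
Second mineral: 28.085 g Si in 196.025 g formula = 14.33 wt% Si.
17.00% − 14.33% gives a difference of 2.67 percentage points.

2.67 percentage points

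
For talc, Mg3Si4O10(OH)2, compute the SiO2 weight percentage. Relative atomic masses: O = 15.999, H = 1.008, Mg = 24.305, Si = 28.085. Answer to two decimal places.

M(Mg3Si4O10(OH)2) = 379.259 g/mol; M(SiO2) = 60.083 g/mol.
Moles SiO2 per formula unit = 4 Si ÷ 1 = 4.0000.
SiO2 fraction = (4.0000 × 60.083) / 379.259 = 240.332/379.259 = 0.6337.

63.37 wt%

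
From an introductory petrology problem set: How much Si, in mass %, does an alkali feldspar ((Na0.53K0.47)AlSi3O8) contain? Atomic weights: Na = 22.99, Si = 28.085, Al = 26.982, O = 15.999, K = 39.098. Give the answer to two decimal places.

Molar mass of (Na0.53K0.47)AlSi3O8: 0.53×22.99 + 0.47×39.098 + 1×26.982 + 3×28.085 + 8×15.999 = 269.790 g/mol.
Mass of Si per formula unit: 3 × 28.085 = 84.255 g.
Weight fraction Si = 84.255 / 269.790 = 0.3123.

31.23 mass %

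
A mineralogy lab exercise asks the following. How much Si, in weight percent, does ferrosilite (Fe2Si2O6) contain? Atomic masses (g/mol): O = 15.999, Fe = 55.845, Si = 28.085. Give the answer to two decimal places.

M(Fe2Si2O6) = 263.854 g/mol.
Si contributes 2 × 28.085 = 56.170 g per mole.
56.170/263.854 = 0.2129 → 21.29%.

21.29 weight percent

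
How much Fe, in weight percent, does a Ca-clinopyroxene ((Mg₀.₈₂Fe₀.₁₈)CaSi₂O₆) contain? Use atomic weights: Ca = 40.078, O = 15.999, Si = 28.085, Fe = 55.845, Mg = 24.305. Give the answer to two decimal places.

M((Mg₀.₈₂Fe₀.₁₈)CaSi₂O₆) = 222.224 g/mol.
Fe contributes 0.18 × 55.845 = 10.052 g per mole.
10.052/222.224 = 0.0452 → 4.52%.

4.52 weight percent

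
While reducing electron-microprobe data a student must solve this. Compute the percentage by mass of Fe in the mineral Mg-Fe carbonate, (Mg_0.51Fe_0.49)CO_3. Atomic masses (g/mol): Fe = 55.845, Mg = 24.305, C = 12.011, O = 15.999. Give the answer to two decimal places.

27.43 mass %

M((Mg_0.51Fe_0.49)CO_3) = 99.768 g/mol.
Fe contributes 0.49 × 55.845 = 27.364 g per mole.
27.364/99.768 = 0.2743 → 27.43%.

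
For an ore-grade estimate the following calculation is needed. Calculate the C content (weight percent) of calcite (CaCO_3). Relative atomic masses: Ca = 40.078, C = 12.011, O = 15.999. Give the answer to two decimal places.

Formula mass = 1×40.078 + 1×12.011 + 3×15.999 = 100.086 g/mol, of which 12.011 g is C.
So C makes up 12.011/100.086 = 0.1200 of the mass, i.e. 12.00%.

12.00 weight percent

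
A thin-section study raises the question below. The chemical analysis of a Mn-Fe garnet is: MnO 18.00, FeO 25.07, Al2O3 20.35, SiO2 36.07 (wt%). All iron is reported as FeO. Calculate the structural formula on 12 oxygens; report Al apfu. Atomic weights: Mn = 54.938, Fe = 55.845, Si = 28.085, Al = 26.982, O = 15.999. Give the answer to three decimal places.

1.994 Al apfu

18.00 wt% MnO ÷ 70.937 g/mol = 0.25375 mol, giving 0.25375 Mn and 0.25375 O.
25.07 wt% FeO ÷ 71.844 g/mol = 0.34895 mol, giving 0.34895 Fe and 0.34895 O.
20.35 wt% Al2O3 ÷ 101.961 g/mol = 0.19959 mol, giving 0.39918 Al and 0.59877 O.
36.07 wt% SiO2 ÷ 60.083 g/mol = 0.60034 mol, giving 0.60034 Si and 1.20068 O.
Oxygen sums to 2.40215; scaling by 12/2.40215 = 4.99552 puts the formula on 12 O.
Al: 0.39918 × 4.99552 = 1.994 atoms per formula unit.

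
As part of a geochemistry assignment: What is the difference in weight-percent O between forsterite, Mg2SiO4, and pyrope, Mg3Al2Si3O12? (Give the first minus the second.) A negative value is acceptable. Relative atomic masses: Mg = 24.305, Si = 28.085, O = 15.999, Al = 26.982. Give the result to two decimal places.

First mineral: 63.996 g O in 140.691 g formula = 45.49 wt% O.
Second mineral: 191.988 g O in 403.122 g formula = 47.63 wt% O.
45.49% − 47.63% gives a difference of -2.14 percentage points.

-2.14 percentage points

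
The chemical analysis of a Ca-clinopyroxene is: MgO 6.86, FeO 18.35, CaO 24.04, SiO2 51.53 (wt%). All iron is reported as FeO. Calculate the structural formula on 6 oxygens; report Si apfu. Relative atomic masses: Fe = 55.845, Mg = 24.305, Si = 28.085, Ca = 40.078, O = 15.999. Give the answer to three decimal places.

2.003 Si apfu

MgO: 6.86/40.304 = 0.17021 mol → 0.17021 mol Mg, 0.17021 mol O.
FeO: 18.35/71.844 = 0.25541 mol → 0.25541 mol Fe, 0.25541 mol O.
CaO: 24.04/56.077 = 0.42870 mol → 0.42870 mol Ca, 0.42870 mol O.
SiO2: 51.53/60.083 = 0.85765 mol → 0.85765 mol Si, 1.71530 mol O.
Total oxygen = 2.56962 mol. Normalization factor = 6/2.56962 = 2.33498.
Si per 6 O = 0.85765 × 2.33498 = 2.003.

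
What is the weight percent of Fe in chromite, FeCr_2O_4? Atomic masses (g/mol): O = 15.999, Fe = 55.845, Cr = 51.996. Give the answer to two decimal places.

M(FeCr_2O_4) = 223.833 g/mol.
Fe contributes 1 × 55.845 = 55.845 g per mole.
55.845/223.833 = 0.2495 → 24.95%.

24.95 wt%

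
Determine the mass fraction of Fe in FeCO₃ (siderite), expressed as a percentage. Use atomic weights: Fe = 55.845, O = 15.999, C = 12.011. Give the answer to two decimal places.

48.20 wt%

Molar mass of FeCO₃: 1×55.845 + 1×12.011 + 3×15.999 = 115.853 g/mol.
Mass of Fe per formula unit: 1 × 55.845 = 55.845 g.
Weight fraction Fe = 55.845 / 115.853 = 0.4820.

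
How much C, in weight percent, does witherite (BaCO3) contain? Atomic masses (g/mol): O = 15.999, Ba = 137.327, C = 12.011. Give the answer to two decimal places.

M(BaCO3) = 197.335 g/mol.
C contributes 1 × 12.011 = 12.011 g per mole.
12.011/197.335 = 0.0609 → 6.09%.

6.09 weight percent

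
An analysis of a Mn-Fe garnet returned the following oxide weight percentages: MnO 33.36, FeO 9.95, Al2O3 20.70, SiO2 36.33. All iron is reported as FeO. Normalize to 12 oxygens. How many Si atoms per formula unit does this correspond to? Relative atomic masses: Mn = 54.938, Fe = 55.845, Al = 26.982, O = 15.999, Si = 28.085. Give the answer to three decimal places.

2.989 Si apfu

MnO: 33.36/70.937 = 0.47028 mol → 0.47028 mol Mn, 0.47028 mol O.
FeO: 9.95/71.844 = 0.13849 mol → 0.13849 mol Fe, 0.13849 mol O.
Al2O3: 20.70/101.961 = 0.20302 mol → 0.40604 mol Al, 0.60906 mol O.
SiO2: 36.33/60.083 = 0.60466 mol → 0.60466 mol Si, 1.20932 mol O.
Total oxygen = 2.42715 mol. Normalization factor = 12/2.42715 = 4.94407.
Si per 12 O = 0.60466 × 4.94407 = 2.989.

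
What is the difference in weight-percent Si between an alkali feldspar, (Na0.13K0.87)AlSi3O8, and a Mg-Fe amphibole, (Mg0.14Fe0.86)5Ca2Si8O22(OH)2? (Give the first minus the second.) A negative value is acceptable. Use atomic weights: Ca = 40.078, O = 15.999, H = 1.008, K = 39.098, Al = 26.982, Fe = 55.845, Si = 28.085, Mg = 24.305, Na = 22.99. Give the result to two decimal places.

6.80 percentage points

M((Na0.13K0.87)AlSi3O8) = 276.233 g/mol, so wt% Si = 84.255/276.233 × 100 = 30.50%.
M((Mg0.14Fe0.86)5Ca2Si8O22(OH)2) = 947.975 g/mol, so wt% Si = 224.680/947.975 × 100 = 23.70%.
30.50 − 23.70 = 6.80 pp.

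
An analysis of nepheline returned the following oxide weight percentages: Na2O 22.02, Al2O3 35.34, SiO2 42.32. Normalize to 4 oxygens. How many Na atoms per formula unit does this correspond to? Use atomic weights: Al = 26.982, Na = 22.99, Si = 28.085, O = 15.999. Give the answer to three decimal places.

1.014 Na apfu

Na2O (M=61.979): mol = 0.35528; Na = 0.71056, O = 0.35528.
Al2O3 (M=101.961): mol = 0.34660; Al = 0.69320, O = 1.03980.
SiO2 (M=60.083): mol = 0.70436; Si = 0.70436, O = 1.40872.
ΣO = 2.80380; factor = 4/ΣO = 1.42664.
Na apfu = 0.71056 × 1.42664 = 1.014.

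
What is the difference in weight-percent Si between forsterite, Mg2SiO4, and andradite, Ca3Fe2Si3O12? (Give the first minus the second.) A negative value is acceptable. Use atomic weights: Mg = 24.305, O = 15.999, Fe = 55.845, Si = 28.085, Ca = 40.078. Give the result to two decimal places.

M(Mg2SiO4) = 140.691 g/mol, so wt% Si = 28.085/140.691 × 100 = 19.96%.
M(Ca3Fe2Si3O12) = 508.167 g/mol, so wt% Si = 84.255/508.167 × 100 = 16.58%.
19.96 − 16.58 = 3.38 pp.

3.38 percentage points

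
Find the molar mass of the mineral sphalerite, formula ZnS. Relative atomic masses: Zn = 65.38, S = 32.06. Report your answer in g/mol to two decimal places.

97.44 g/mol

Zn: 1 × 65.38 = 65.3800
S: 1 × 32.06 = 32.0600
Summing the contributions gives the formula mass.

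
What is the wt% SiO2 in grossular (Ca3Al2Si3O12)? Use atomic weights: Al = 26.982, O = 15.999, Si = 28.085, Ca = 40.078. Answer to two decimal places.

40.02 wt%

Formula mass = 450.441 g/mol.
3 Si → 3.0000 mol SiO2 per formula unit; M(SiO2) = 60.083, so SiO2 mass = 180.249 g.
180.249/450.441 × 100 = 40.02 wt%.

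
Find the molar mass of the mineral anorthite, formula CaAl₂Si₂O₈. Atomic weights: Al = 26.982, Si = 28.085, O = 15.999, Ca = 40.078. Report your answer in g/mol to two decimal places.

Ca: 1 × 40.078 = 40.0780
Al: 2 × 26.982 = 53.9640
Si: 2 × 28.085 = 56.1700
O: 8 × 15.999 = 127.9920
Summing the contributions gives the formula mass.

278.20 g/mol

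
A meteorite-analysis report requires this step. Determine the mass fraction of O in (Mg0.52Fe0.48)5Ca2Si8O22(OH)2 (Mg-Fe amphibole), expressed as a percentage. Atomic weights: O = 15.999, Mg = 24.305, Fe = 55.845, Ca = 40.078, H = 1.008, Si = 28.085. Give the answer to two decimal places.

Molar mass of (Mg0.52Fe0.48)5Ca2Si8O22(OH)2: 2.60·24.305 + 2.40·55.845 + 2·40.078 + 8·28.085 + 24·15.999 + 2·1.008 = 888.049 g/mol.
Mass of O per formula unit: 24 × 15.999 = 383.976 g.
Weight fraction O = 383.976 / 888.049 = 0.4324.

43.24 mass %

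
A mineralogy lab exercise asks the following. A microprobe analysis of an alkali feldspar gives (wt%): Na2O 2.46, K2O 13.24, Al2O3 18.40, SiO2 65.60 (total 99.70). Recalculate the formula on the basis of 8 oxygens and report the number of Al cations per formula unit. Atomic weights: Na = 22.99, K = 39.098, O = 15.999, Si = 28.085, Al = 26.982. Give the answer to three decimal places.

0.994 Al apfu

Na2O: 2.46/61.979 = 0.03969 mol → 0.07938 mol Na, 0.03969 mol O.
K2O: 13.24/94.195 = 0.14056 mol → 0.28112 mol K, 0.14056 mol O.
Al2O3: 18.40/101.961 = 0.18046 mol → 0.36092 mol Al, 0.54138 mol O.
SiO2: 65.60/60.083 = 1.09182 mol → 1.09182 mol Si, 2.18364 mol O.
Total oxygen = 2.90527 mol. Normalization factor = 8/2.90527 = 2.75362.
Al per 8 O = 0.36092 × 2.75362 = 0.994.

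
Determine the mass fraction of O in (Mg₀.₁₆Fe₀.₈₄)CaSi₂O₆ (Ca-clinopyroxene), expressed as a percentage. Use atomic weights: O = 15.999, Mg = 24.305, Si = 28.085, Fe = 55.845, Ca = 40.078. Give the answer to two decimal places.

39.50 wt%

Formula mass = 0.16*24.305 + 0.84*55.845 + 1*40.078 + 2*28.085 + 6*15.999 = 243.041 g/mol, of which 95.994 g is O.
So O makes up 95.994/243.041 = 0.3950 of the mass, i.e. 39.50%.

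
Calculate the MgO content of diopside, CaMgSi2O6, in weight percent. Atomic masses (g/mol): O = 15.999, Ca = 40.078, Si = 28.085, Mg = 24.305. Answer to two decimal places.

Molar mass of CaMgSi2O6 = 1*40.078 + 1*24.305 + 2*28.085 + 6*15.999 = 216.547 g/mol.
Each formula unit contains 1 Mg, equivalent to 1/1 = 1.0000 mol MgO.
M(MgO) = 1×24.305 + 1×15.999 = 40.304 g/mol.
Mass of MgO per formula unit = 1.0000 × 40.304 = 40.304 g.
MgO wt% = 40.304 / 216.547 × 100 = 18.61%.

18.61 wt%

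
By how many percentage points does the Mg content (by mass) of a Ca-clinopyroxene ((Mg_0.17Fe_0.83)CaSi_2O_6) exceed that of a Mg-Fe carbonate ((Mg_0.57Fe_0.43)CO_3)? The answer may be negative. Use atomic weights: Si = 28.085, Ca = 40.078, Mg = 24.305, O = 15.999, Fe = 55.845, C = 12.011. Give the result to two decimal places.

-12.45 percentage points

M((Mg_0.17Fe_0.83)CaSi_2O_6) = 242.725 g/mol, so wt% Mg = 4.132/242.725 × 100 = 1.70%.
M((Mg_0.57Fe_0.43)CO_3) = 97.875 g/mol, so wt% Mg = 13.854/97.875 × 100 = 14.15%.
1.70 − 14.15 = -12.45 pp.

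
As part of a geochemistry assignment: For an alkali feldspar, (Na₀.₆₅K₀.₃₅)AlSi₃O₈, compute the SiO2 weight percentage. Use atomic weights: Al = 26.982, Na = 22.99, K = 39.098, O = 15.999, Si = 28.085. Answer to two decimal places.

67.29 wt%

M((Na₀.₆₅K₀.₃₅)AlSi₃O₈) = 267.857 g/mol; M(SiO2) = 60.083 g/mol.
Moles SiO2 per formula unit = 3 Si ÷ 1 = 3.0000.
SiO2 fraction = (3.0000 × 60.083) / 267.857 = 180.249/267.857 = 0.6729.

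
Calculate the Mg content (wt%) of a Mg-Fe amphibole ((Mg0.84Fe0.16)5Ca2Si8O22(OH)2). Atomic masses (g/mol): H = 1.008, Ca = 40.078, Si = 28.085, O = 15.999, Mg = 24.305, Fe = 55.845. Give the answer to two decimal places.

12.19 wt%

M((Mg0.84Fe0.16)5Ca2Si8O22(OH)2) = 837.585 g/mol.
Mg contributes 4.20 × 24.305 = 102.081 g per mole.
102.081/837.585 = 0.1219 → 12.19%.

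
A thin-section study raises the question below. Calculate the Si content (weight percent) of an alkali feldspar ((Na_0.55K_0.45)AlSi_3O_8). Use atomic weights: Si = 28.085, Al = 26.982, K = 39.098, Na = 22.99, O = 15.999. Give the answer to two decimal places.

31.27 weight percent

M((Na_0.55K_0.45)AlSi_3O_8) = 269.468 g/mol.
Si contributes 3 × 28.085 = 84.255 g per mole.
84.255/269.468 = 0.3127 → 31.27%.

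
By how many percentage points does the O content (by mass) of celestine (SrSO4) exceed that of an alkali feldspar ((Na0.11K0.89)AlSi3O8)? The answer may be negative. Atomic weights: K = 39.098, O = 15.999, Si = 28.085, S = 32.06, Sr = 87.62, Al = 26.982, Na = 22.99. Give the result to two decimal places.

-11.44 percentage points

First mineral: 63.996 g O in 183.676 g formula = 34.84 wt% O.
Second mineral: 127.992 g O in 276.555 g formula = 46.28 wt% O.
34.84% − 46.28% gives a difference of -11.44 percentage points.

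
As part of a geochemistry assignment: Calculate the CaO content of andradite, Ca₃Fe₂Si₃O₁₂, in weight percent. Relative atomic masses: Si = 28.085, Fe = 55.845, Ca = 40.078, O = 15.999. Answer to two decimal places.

33.11 wt%

Formula mass = 508.167 g/mol.
3 Ca → 3.0000 mol CaO per formula unit; M(CaO) = 56.077, so CaO mass = 168.231 g.
168.231/508.167 × 100 = 33.11 wt%.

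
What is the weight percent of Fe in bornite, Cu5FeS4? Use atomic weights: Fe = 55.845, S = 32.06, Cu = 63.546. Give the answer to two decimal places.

11.13 mass %

Formula mass = 5*63.546 + 1*55.845 + 4*32.06 = 501.815 g/mol, of which 55.845 g is Fe.
So Fe makes up 55.845/501.815 = 0.1113 of the mass, i.e. 11.13%.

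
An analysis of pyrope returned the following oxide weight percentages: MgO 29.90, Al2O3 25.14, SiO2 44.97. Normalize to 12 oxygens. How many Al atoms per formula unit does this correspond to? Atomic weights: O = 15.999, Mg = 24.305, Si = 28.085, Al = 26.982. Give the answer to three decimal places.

MgO (M=40.304): mol = 0.74186; Mg = 0.74186, O = 0.74186.
Al2O3 (M=101.961): mol = 0.24656; Al = 0.49312, O = 0.73968.
SiO2 (M=60.083): mol = 0.74846; Si = 0.74846, O = 1.49692.
ΣO = 2.97846; factor = 12/ΣO = 4.02893.
Al apfu = 0.49312 × 4.02893 = 1.987.

1.987 Al apfu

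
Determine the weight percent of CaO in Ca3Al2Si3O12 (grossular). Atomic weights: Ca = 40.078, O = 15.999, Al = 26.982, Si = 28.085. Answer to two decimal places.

Formula mass = 450.441 g/mol.
3 Ca → 3.0000 mol CaO per formula unit; M(CaO) = 56.077, so CaO mass = 168.231 g.
168.231/450.441 × 100 = 37.35 wt%.

37.35 wt%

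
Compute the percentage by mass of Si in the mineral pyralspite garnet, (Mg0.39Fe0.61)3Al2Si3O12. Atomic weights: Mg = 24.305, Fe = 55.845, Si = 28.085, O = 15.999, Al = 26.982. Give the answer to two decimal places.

Formula mass = 1.17×24.305 + 1.83×55.845 + 2×26.982 + 3×28.085 + 12×15.999 = 460.840 g/mol, of which 84.255 g is Si.
So Si makes up 84.255/460.840 = 0.1828 of the mass, i.e. 18.28%.

18.28 wt%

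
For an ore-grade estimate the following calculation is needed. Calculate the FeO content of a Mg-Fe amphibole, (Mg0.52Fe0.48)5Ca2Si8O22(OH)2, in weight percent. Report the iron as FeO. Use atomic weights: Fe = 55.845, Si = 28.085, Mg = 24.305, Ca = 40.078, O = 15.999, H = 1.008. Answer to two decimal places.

M((Mg0.52Fe0.48)5Ca2Si8O22(OH)2) = 888.049 g/mol; M(FeO) = 71.844 g/mol.
Moles FeO per formula unit = 2.40 Fe ÷ 1 = 2.4000.
FeO fraction = (2.4000 × 71.844) / 888.049 = 172.426/888.049 = 0.1942.

19.42 wt%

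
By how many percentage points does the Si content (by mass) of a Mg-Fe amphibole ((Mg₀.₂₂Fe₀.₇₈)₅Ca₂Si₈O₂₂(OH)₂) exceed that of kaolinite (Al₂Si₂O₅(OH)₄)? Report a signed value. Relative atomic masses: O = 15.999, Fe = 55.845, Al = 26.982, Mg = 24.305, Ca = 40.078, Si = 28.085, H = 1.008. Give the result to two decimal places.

First mineral: 224.680 g Si in 935.359 g formula = 24.02 wt% Si.
Second mineral: 56.170 g Si in 258.157 g formula = 21.76 wt% Si.
24.02% − 21.76% gives a difference of 2.26 percentage points.

2.26 percentage points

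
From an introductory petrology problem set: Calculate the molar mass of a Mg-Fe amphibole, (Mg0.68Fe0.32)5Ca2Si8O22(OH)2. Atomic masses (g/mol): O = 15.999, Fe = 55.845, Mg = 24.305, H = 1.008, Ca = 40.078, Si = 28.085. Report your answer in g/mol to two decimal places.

Mg: 3.40 × 24.305 = 82.6370
Fe: 1.60 × 55.845 = 89.3520
Ca: 2 × 40.078 = 80.1560
Si: 8 × 28.085 = 224.6800
O: 24 × 15.999 = 383.9760
H: 2 × 1.008 = 2.0160
Summing the contributions gives the formula mass.

862.82 g/mol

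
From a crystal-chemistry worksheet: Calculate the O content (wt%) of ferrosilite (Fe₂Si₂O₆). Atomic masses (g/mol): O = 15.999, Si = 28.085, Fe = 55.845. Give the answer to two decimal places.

Molar mass of Fe₂Si₂O₆: 2·55.845 + 2·28.085 + 6·15.999 = 263.854 g/mol.
Mass of O per formula unit: 6 × 15.999 = 95.994 g.
Weight fraction O = 95.994 / 263.854 = 0.3638.

36.38 wt%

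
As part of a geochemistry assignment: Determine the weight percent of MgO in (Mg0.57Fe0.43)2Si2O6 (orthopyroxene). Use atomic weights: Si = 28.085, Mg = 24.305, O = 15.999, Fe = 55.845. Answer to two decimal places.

M((Mg0.57Fe0.43)2Si2O6) = 227.898 g/mol; M(MgO) = 40.304 g/mol.
Moles MgO per formula unit = 1.14 Mg ÷ 1 = 1.1400.
MgO fraction = (1.1400 × 40.304) / 227.898 = 45.947/227.898 = 0.2016.

20.16 wt%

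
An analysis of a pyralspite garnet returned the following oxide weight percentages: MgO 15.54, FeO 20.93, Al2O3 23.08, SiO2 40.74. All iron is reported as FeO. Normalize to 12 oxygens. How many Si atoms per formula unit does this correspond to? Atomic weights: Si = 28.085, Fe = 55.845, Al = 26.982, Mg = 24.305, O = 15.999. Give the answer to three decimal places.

MgO (M=40.304): mol = 0.38557; Mg = 0.38557, O = 0.38557.
FeO (M=71.844): mol = 0.29133; Fe = 0.29133, O = 0.29133.
Al2O3 (M=101.961): mol = 0.22636; Al = 0.45272, O = 0.67908.
SiO2 (M=60.083): mol = 0.67806; Si = 0.67806, O = 1.35612.
ΣO = 2.71210; factor = 12/ΣO = 4.42462.
Si apfu = 0.67806 × 4.42462 = 3.000.

3.000 Si apfu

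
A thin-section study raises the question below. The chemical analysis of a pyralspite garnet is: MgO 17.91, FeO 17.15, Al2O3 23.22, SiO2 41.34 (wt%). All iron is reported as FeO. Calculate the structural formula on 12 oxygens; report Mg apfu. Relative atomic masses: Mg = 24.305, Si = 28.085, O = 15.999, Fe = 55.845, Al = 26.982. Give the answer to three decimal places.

1.944 Mg apfu

17.91 wt% MgO ÷ 40.304 g/mol = 0.44437 mol, giving 0.44437 Mg and 0.44437 O.
17.15 wt% FeO ÷ 71.844 g/mol = 0.23871 mol, giving 0.23871 Fe and 0.23871 O.
23.22 wt% Al2O3 ÷ 101.961 g/mol = 0.22773 mol, giving 0.45546 Al and 0.68319 O.
41.34 wt% SiO2 ÷ 60.083 g/mol = 0.68805 mol, giving 0.68805 Si and 1.37610 O.
Oxygen sums to 2.74237; scaling by 12/2.74237 = 4.37578 puts the formula on 12 O.
Mg: 0.44437 × 4.37578 = 1.944 atoms per formula unit.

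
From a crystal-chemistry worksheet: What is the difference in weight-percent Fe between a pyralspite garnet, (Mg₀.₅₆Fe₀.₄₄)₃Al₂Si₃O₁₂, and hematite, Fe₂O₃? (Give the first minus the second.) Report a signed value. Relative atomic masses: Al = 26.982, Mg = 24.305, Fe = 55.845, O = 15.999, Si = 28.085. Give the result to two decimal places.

-53.37 percentage points

First mineral: 73.715 g Fe in 444.755 g formula = 16.57 wt% Fe.
Second mineral: 111.690 g Fe in 159.687 g formula = 69.94 wt% Fe.
16.57% − 69.94% gives a difference of -53.37 percentage points.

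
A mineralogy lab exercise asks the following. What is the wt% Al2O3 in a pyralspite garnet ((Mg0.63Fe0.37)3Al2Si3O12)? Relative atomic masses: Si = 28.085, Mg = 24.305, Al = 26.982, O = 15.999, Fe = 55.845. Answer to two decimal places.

Molar mass of (Mg0.63Fe0.37)3Al2Si3O12 = 1.89·24.305 + 1.11·55.845 + 2·26.982 + 3·28.085 + 12·15.999 = 438.131 g/mol.
Each formula unit contains 2 Al, equivalent to 2/2 = 1.0000 mol Al2O3.
M(Al2O3) = 2×26.982 + 3×15.999 = 101.961 g/mol.
Mass of Al2O3 per formula unit = 1.0000 × 101.961 = 101.961 g.
Al2O3 wt% = 101.961 / 438.131 × 100 = 23.27%.

23.27 wt%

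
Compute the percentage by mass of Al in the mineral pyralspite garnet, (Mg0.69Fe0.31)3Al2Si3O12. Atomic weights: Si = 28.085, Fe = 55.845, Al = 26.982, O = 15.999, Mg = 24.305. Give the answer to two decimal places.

12.48 wt%

Formula mass = 2.07·24.305 + 0.93·55.845 + 2·26.982 + 3·28.085 + 12·15.999 = 432.454 g/mol, of which 53.964 g is Al.
So Al makes up 53.964/432.454 = 0.1248 of the mass, i.e. 12.48%.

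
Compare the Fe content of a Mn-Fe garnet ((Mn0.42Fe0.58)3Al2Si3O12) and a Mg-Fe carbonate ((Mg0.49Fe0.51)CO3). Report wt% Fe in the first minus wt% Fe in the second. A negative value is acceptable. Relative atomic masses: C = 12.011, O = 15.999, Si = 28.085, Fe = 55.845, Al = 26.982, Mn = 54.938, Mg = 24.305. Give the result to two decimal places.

-8.80 percentage points

Fe in (Mn0.42Fe0.58)3Al2Si3O12: molar mass 496.599 g/mol; 1.74×55.845 = 97.170 g → 19.57 wt%.
Fe in (Mg0.49Fe0.51)CO3: molar mass 100.398 g/mol; 0.51×55.845 = 28.481 g → 28.37 wt%.
Difference = 19.57 − 28.37 = -8.80 percentage points.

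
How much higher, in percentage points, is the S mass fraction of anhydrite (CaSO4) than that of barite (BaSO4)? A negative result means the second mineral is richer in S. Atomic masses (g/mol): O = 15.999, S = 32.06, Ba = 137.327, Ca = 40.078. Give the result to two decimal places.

9.81 percentage points

M(CaSO4) = 136.134 g/mol, so wt% S = 32.060/136.134 × 100 = 23.55%.
M(BaSO4) = 233.383 g/mol, so wt% S = 32.060/233.383 × 100 = 13.74%.
23.55 − 13.74 = 9.81 pp.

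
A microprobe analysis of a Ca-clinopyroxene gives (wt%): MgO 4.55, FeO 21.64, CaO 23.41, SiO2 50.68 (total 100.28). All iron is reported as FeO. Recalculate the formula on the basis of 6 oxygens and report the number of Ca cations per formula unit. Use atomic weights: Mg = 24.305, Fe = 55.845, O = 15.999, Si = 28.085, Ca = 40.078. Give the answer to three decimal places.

0.995 Ca apfu

4.55 wt% MgO ÷ 40.304 g/mol = 0.11289 mol, giving 0.11289 Mg and 0.11289 O.
21.64 wt% FeO ÷ 71.844 g/mol = 0.30121 mol, giving 0.30121 Fe and 0.30121 O.
23.41 wt% CaO ÷ 56.077 g/mol = 0.41746 mol, giving 0.41746 Ca and 0.41746 O.
50.68 wt% SiO2 ÷ 60.083 g/mol = 0.84350 mol, giving 0.84350 Si and 1.68700 O.
Oxygen sums to 2.51856; scaling by 6/2.51856 = 2.38231 puts the formula on 6 O.
Ca: 0.41746 × 2.38231 = 0.995 atoms per formula unit.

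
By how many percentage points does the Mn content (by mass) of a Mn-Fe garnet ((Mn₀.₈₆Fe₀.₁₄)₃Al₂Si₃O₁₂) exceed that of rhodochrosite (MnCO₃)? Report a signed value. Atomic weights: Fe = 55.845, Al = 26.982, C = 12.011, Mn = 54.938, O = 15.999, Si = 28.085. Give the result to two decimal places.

First mineral: 141.740 g Mn in 495.402 g formula = 28.61 wt% Mn.
Second mineral: 54.938 g Mn in 114.946 g formula = 47.79 wt% Mn.
28.61% − 47.79% gives a difference of -19.18 percentage points.

-19.18 percentage points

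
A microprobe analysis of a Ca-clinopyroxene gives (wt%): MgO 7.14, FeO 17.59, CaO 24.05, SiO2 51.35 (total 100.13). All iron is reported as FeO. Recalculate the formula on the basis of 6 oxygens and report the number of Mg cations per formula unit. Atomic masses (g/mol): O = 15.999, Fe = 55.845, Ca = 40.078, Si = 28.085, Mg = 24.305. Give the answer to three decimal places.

7.14 wt% MgO ÷ 40.304 g/mol = 0.17715 mol, giving 0.17715 Mg and 0.17715 O.
17.59 wt% FeO ÷ 71.844 g/mol = 0.24484 mol, giving 0.24484 Fe and 0.24484 O.
24.05 wt% CaO ÷ 56.077 g/mol = 0.42887 mol, giving 0.42887 Ca and 0.42887 O.
51.35 wt% SiO2 ÷ 60.083 g/mol = 0.85465 mol, giving 0.85465 Si and 1.70930 O.
Oxygen sums to 2.56016; scaling by 6/2.56016 = 2.34360 puts the formula on 6 O.
Mg: 0.17715 × 2.34360 = 0.415 atoms per formula unit.

0.415 Mg apfu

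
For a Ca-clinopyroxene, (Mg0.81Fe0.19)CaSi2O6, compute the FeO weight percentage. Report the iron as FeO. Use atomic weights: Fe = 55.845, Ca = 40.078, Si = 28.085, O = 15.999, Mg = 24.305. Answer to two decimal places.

6.13 wt%

M((Mg0.81Fe0.19)CaSi2O6) = 222.540 g/mol; M(FeO) = 71.844 g/mol.
Moles FeO per formula unit = 0.19 Fe ÷ 1 = 0.1900.
FeO fraction = (0.1900 × 71.844) / 222.540 = 13.650/222.540 = 0.0613.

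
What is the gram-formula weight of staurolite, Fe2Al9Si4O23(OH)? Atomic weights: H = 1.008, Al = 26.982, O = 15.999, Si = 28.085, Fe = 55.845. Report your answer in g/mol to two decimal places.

851.85 g/mol

The formula mass is the sum 2*55.845 + 9*26.982 + 4*28.085 + 24*15.999 + 1*1.008.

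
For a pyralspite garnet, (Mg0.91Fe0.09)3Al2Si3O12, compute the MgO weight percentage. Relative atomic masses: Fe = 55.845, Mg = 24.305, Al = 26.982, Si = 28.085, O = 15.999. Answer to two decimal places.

26.73 wt%

Formula mass = 411.638 g/mol.
2.73 Mg → 2.7300 mol MgO per formula unit; M(MgO) = 40.304, so MgO mass = 110.030 g.
110.030/411.638 × 100 = 26.73 wt%.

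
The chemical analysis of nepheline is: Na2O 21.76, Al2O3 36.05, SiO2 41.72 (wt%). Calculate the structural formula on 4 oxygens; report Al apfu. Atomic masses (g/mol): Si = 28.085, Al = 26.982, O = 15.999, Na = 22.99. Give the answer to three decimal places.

1.010 Al apfu

21.76 wt% Na2O ÷ 61.979 g/mol = 0.35109 mol, giving 0.70218 Na and 0.35109 O.
36.05 wt% Al2O3 ÷ 101.961 g/mol = 0.35357 mol, giving 0.70714 Al and 1.06071 O.
41.72 wt% SiO2 ÷ 60.083 g/mol = 0.69437 mol, giving 0.69437 Si and 1.38874 O.
Oxygen sums to 2.80054; scaling by 4/2.80054 = 1.42830 puts the formula on 4 O.
Al: 0.70714 × 1.42830 = 1.010 atoms per formula unit.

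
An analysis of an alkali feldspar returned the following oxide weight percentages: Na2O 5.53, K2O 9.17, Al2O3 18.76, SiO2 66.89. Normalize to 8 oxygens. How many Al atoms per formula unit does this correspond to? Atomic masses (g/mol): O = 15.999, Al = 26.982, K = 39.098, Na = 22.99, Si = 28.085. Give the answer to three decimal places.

Na2O: 5.53/61.979 = 0.08922 mol → 0.17844 mol Na, 0.08922 mol O.
K2O: 9.17/94.195 = 0.09735 mol → 0.19470 mol K, 0.09735 mol O.
Al2O3: 18.76/101.961 = 0.18399 mol → 0.36798 mol Al, 0.55197 mol O.
SiO2: 66.89/60.083 = 1.11329 mol → 1.11329 mol Si, 2.22658 mol O.
Total oxygen = 2.96512 mol. Normalization factor = 8/2.96512 = 2.69804.
Al per 8 O = 0.36798 × 2.69804 = 0.993.

0.993 Al apfu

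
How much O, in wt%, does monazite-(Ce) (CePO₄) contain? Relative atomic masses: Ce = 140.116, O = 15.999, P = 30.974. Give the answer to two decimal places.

27.22 wt%

Formula mass = 1*140.116 + 1*30.974 + 4*15.999 = 235.086 g/mol, of which 63.996 g is O.
So O makes up 63.996/235.086 = 0.2722 of the mass, i.e. 27.22%.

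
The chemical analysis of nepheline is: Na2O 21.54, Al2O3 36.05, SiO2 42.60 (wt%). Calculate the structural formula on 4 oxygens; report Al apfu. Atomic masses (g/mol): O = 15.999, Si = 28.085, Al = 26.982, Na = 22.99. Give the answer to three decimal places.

Na2O (M=61.979): mol = 0.34754; Na = 0.69508, O = 0.34754.
Al2O3 (M=101.961): mol = 0.35357; Al = 0.70714, O = 1.06071.
SiO2 (M=60.083): mol = 0.70902; Si = 0.70902, O = 1.41804.
ΣO = 2.82629; factor = 4/ΣO = 1.41528.
Al apfu = 0.70714 × 1.41528 = 1.001.

1.001 Al apfu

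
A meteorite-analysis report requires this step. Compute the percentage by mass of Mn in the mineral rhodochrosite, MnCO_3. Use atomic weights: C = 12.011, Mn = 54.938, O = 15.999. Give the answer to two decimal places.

M(MnCO_3) = 114.946 g/mol.
Mn contributes 1 × 54.938 = 54.938 g per mole.
54.938/114.946 = 0.4779 → 47.79%.

47.79 wt%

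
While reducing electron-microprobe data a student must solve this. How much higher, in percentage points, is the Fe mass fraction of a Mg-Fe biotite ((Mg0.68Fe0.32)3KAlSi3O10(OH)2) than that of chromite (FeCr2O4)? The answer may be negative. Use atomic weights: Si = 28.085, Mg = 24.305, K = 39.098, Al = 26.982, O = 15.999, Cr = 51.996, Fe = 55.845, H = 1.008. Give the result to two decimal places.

M((Mg0.68Fe0.32)3KAlSi3O10(OH)2) = 447.532 g/mol, so wt% Fe = 53.611/447.532 × 100 = 11.98%.
M(FeCr2O4) = 223.833 g/mol, so wt% Fe = 55.845/223.833 × 100 = 24.95%.
11.98 − 24.95 = -12.97 pp.

-12.97 percentage points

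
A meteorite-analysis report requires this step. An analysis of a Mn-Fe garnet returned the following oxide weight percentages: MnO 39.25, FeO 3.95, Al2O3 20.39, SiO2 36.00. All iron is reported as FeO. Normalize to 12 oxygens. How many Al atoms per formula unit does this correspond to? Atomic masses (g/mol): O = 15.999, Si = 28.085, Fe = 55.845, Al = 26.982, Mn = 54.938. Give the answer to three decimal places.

1.994 Al apfu

MnO (M=70.937): mol = 0.55331; Mn = 0.55331, O = 0.55331.
FeO (M=71.844): mol = 0.05498; Fe = 0.05498, O = 0.05498.
Al2O3 (M=101.961): mol = 0.19998; Al = 0.39996, O = 0.59994.
SiO2 (M=60.083): mol = 0.59917; Si = 0.59917, O = 1.19834.
ΣO = 2.40657; factor = 12/ΣO = 4.98635.
Al apfu = 0.39996 × 4.98635 = 1.994.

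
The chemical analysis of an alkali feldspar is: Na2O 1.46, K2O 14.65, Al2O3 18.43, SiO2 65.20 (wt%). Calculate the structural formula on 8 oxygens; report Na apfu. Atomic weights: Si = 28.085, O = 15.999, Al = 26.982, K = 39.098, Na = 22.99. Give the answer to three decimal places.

Na2O (M=61.979): mol = 0.02356; Na = 0.04712, O = 0.02356.
K2O (M=94.195): mol = 0.15553; K = 0.31106, O = 0.15553.
Al2O3 (M=101.961): mol = 0.18076; Al = 0.36152, O = 0.54228.
SiO2 (M=60.083): mol = 1.08517; Si = 1.08517, O = 2.17034.
ΣO = 2.89171; factor = 8/ΣO = 2.76653.
Na apfu = 0.04712 × 2.76653 = 0.130.

0.130 Na apfu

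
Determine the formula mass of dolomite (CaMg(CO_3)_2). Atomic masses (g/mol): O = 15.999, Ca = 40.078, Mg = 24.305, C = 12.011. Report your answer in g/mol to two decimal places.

The formula mass is the sum 1*40.078 + 1*24.305 + 2*12.011 + 6*15.999.

184.40 g/mol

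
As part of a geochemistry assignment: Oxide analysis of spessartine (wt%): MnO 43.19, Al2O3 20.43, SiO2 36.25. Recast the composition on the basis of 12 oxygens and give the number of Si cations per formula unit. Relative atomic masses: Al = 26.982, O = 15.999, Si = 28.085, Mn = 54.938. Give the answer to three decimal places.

2.996 Si apfu

MnO (M=70.937): mol = 0.60885; Mn = 0.60885, O = 0.60885.
Al2O3 (M=101.961): mol = 0.20037; Al = 0.40074, O = 0.60111.
SiO2 (M=60.083): mol = 0.60333; Si = 0.60333, O = 1.20666.
ΣO = 2.41662; factor = 12/ΣO = 4.96561.
Si apfu = 0.60333 × 4.96561 = 2.996.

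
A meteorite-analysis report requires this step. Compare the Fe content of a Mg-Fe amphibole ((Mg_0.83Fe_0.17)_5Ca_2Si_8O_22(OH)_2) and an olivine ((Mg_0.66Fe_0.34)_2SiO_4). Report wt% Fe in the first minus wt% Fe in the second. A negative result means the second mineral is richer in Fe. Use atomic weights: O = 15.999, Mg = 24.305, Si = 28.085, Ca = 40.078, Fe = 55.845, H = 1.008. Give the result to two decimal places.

First mineral: 47.468 g Fe in 839.162 g formula = 5.66 wt% Fe.
Second mineral: 37.975 g Fe in 162.138 g formula = 23.42 wt% Fe.
5.66% − 23.42% gives a difference of -17.76 percentage points.

-17.76 percentage points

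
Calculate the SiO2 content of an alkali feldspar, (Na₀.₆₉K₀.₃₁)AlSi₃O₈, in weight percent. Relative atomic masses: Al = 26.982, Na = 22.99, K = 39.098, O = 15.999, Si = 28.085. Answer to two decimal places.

Formula mass = 267.212 g/mol.
3 Si → 3.0000 mol SiO2 per formula unit; M(SiO2) = 60.083, so SiO2 mass = 180.249 g.
180.249/267.212 × 100 = 67.46 wt%.

67.46 wt%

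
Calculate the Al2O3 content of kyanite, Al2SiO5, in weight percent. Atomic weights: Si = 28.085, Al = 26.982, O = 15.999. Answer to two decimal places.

62.92 wt%

Molar mass of Al2SiO5 = 2*26.982 + 1*28.085 + 5*15.999 = 162.044 g/mol.
Each formula unit contains 2 Al, equivalent to 2/2 = 1.0000 mol Al2O3.
M(Al2O3) = 2×26.982 + 3×15.999 = 101.961 g/mol.
Mass of Al2O3 per formula unit = 1.0000 × 101.961 = 101.961 g.
Al2O3 wt% = 101.961 / 162.044 × 100 = 62.92%.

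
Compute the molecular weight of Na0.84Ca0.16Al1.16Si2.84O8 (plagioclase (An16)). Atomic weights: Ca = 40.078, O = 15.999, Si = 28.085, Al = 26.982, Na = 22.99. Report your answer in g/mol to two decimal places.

264.78 g/mol

M = 0.84×22.99 + 0.16×40.078 + 1.16×26.982 + 2.84×28.085 + 8×15.999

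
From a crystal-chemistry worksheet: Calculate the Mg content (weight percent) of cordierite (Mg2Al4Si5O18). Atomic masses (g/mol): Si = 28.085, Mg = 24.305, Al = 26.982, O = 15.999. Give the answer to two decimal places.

M(Mg2Al4Si5O18) = 584.945 g/mol.
Mg contributes 2 × 24.305 = 48.610 g per mole.
48.610/584.945 = 0.0831 → 8.31%.

8.31 weight percent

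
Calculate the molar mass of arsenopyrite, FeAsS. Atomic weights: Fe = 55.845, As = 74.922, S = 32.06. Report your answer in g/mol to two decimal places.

The formula mass is the sum 1×55.845 + 1×74.922 + 1×32.06.

162.83 g/mol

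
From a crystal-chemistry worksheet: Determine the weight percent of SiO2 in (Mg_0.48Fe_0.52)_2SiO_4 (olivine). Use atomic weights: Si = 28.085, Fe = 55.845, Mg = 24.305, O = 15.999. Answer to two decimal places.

34.63 wt%

Molar mass of (Mg_0.48Fe_0.52)_2SiO_4 = 0.96·24.305 + 1.04·55.845 + 1·28.085 + 4·15.999 = 173.493 g/mol.
Each formula unit contains 1 Si, equivalent to 1/1 = 1.0000 mol SiO2.
M(SiO2) = 1×28.085 + 2×15.999 = 60.083 g/mol.
Mass of SiO2 per formula unit = 1.0000 × 60.083 = 60.083 g.
SiO2 wt% = 60.083 / 173.493 × 100 = 34.63%.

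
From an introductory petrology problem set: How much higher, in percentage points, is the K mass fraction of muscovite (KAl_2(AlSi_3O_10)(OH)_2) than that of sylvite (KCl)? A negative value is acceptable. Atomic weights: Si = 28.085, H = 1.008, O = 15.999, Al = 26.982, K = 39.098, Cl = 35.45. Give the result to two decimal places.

M(KAl_2(AlSi_3O_10)(OH)_2) = 398.303 g/mol, so wt% K = 39.098/398.303 × 100 = 9.82%.
M(KCl) = 74.548 g/mol, so wt% K = 39.098/74.548 × 100 = 52.45%.
9.82 − 52.45 = -42.63 pp.

-42.63 percentage points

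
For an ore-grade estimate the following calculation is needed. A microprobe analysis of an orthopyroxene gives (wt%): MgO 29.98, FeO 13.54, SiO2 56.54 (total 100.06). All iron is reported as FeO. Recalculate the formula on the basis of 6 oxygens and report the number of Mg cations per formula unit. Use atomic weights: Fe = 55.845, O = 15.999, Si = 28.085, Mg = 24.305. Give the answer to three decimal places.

MgO (M=40.304): mol = 0.74385; Mg = 0.74385, O = 0.74385.
FeO (M=71.844): mol = 0.18846; Fe = 0.18846, O = 0.18846.
SiO2 (M=60.083): mol = 0.94103; Si = 0.94103, O = 1.88206.
ΣO = 2.81437; factor = 6/ΣO = 2.13192.
Mg apfu = 0.74385 × 2.13192 = 1.586.

1.586 Mg apfu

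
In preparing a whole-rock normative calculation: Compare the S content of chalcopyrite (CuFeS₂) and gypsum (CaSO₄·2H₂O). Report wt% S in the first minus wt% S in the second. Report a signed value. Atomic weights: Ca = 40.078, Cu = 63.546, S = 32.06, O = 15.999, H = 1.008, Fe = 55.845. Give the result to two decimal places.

First mineral: 64.120 g S in 183.511 g formula = 34.94 wt% S.
Second mineral: 32.060 g S in 172.164 g formula = 18.62 wt% S.
34.94% − 18.62% gives a difference of 16.32 percentage points.

16.32 percentage points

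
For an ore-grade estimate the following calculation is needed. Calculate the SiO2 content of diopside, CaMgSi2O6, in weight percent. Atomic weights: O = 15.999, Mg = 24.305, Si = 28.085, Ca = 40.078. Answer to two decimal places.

M(CaMgSi2O6) = 216.547 g/mol; M(SiO2) = 60.083 g/mol.
Moles SiO2 per formula unit = 2 Si ÷ 1 = 2.0000.
SiO2 fraction = (2.0000 × 60.083) / 216.547 = 120.166/216.547 = 0.5549.

55.49 wt%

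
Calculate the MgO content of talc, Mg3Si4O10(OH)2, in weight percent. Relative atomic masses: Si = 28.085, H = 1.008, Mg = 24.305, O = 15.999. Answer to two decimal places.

Formula mass = 379.259 g/mol.
3 Mg → 3.0000 mol MgO per formula unit; M(MgO) = 40.304, so MgO mass = 120.912 g.
120.912/379.259 × 100 = 31.88 wt%.

31.88 wt%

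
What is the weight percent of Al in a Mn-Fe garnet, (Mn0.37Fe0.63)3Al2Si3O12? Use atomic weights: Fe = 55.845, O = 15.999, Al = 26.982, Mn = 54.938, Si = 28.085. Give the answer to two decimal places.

10.86 mass %

Molar mass of (Mn0.37Fe0.63)3Al2Si3O12: 1.11*54.938 + 1.89*55.845 + 2*26.982 + 3*28.085 + 12*15.999 = 496.735 g/mol.
Mass of Al per formula unit: 2 × 26.982 = 53.964 g.
Weight fraction Al = 53.964 / 496.735 = 0.1086.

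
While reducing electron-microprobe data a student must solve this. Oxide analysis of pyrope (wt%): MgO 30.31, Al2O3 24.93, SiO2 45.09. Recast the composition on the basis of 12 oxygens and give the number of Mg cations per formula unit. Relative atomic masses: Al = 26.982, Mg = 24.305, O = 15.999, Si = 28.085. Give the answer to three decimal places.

MgO (M=40.304): mol = 0.75203; Mg = 0.75203, O = 0.75203.
Al2O3 (M=101.961): mol = 0.24451; Al = 0.48902, O = 0.73353.
SiO2 (M=60.083): mol = 0.75046; Si = 0.75046, O = 1.50092.
ΣO = 2.98648; factor = 12/ΣO = 4.01811.
Mg apfu = 0.75203 × 4.01811 = 3.022.

3.022 Mg apfu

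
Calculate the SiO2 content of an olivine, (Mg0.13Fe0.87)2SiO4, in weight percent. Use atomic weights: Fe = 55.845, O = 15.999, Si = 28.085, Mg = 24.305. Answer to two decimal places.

Formula mass = 195.571 g/mol.
1 Si → 1.0000 mol SiO2 per formula unit; M(SiO2) = 60.083, so SiO2 mass = 60.083 g.
60.083/195.571 × 100 = 30.72 wt%.

30.72 wt%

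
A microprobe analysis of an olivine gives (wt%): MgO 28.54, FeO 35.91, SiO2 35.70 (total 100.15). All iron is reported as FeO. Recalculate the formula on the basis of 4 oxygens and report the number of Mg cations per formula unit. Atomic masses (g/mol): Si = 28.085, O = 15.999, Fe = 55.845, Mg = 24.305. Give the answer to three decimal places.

28.54 wt% MgO ÷ 40.304 g/mol = 0.70812 mol, giving 0.70812 Mg and 0.70812 O.
35.91 wt% FeO ÷ 71.844 g/mol = 0.49983 mol, giving 0.49983 Fe and 0.49983 O.
35.70 wt% SiO2 ÷ 60.083 g/mol = 0.59418 mol, giving 0.59418 Si and 1.18836 O.
Oxygen sums to 2.39631; scaling by 4/2.39631 = 1.66923 puts the formula on 4 O.
Mg: 0.70812 × 1.66923 = 1.182 atoms per formula unit.

1.182 Mg apfu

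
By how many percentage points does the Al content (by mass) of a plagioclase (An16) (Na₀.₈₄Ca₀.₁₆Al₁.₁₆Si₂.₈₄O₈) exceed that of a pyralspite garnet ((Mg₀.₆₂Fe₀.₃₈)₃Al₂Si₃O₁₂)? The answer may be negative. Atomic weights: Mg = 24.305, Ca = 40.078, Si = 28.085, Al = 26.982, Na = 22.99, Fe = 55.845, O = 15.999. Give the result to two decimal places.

-0.47 percentage points

Al in Na₀.₈₄Ca₀.₁₆Al₁.₁₆Si₂.₈₄O₈: molar mass 264.777 g/mol; 1.16×26.982 = 31.299 g → 11.82 wt%.
Al in (Mg₀.₆₂Fe₀.₃₈)₃Al₂Si₃O₁₂: molar mass 439.078 g/mol; 2×26.982 = 53.964 g → 12.29 wt%.
Difference = 11.82 − 12.29 = -0.47 percentage points.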